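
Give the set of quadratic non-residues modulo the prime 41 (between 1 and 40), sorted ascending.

Square k = 1,…,20 (k and 41−k give the same square):
1²=1, 2²=4, 3²=9, 4²=16, 5²=25, 6²=36, 7²≡8, 8²≡23, 9²≡40, 10²≡18, 11²≡39, 12²≡21, 13²≡5, 14²≡32, 15²≡20, 16²≡10, 17²≡2, 18²≡37, 19²≡33, 20²≡31 (mod 41).
The residues are {1, 2, 4, 5, 8, 9, 10, 16, 18, 20, 21, 23, 25, 31, 32, 33, 36, 37, 39, 40}; the non-residues are the remaining 20 nonzero classes.

3,6,7,11,12,13,14,15,17,19,22,24,26,27,28,29,30,34,35,38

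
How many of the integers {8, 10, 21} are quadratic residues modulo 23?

1

(8/23) = +1 → QR.
(10/23) = -1 → non-residue.
(21/23) = -1 → non-residue.
Total quadratic residues among the 3: 1.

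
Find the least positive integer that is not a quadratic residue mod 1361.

3

(2/1361) = +1, so 2 is a residue.
(3/1361) = −1, so 3 is the smallest positive non-residue mod 1361.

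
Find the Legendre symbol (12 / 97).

1

Euler's criterion: (12/97) ≡ 12^48 (mod 97).
12^2 ≡ 47 (mod 97)
12^4 ≡ 75 (mod 97)
12^8 ≡ 96 (mod 97)
12^16 ≡ 1 (mod 97)
12^32 ≡ 1 (mod 97)
12^48 = 12^(32+16) ≡ 1 (mod 97).
Result is 1, so (12/97) = 1.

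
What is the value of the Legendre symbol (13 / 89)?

Euler's criterion: (13/89) ≡ 13^44 (mod 89).
13^2 ≡ 80 (mod 89)
13^4 ≡ 81 (mod 89)
13^8 ≡ 64 (mod 89)
13^16 ≡ 2 (mod 89)
13^32 ≡ 4 (mod 89)
13^44 = 13^(32+8+4) ≡ 88 (mod 89).
Result is 88 ≡ −1, so (13/89) = −1.

-1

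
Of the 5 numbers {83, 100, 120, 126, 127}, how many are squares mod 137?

3

(83/137) = -1 → non-residue.
(100/137) = +1 → QR.
(120/137) = +1 → QR.
(126/137) = +1 → QR.
(127/137) = -1 → non-residue.
Total quadratic residues among the 5: 3.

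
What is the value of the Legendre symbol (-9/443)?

-1

First reduce: -9 ≡ 434 (mod 443).
Pull out 2: since 443 ≡ 3 (mod 8), (2/443) = -1.
Reciprocity: 217 ≡ 1 and 443 ≡ 3 (mod 4), so (217/443) = +(443/217).
Reduce top mod 217: now compute (9/217).
Reciprocity: 9 ≡ 1 and 217 ≡ 1 (mod 4), so (9/217) = +(217/9).
Reduce top mod 9: now compute (1/9).
Reached (1/9) = 1. Collecting the sign flips along the way, the symbol is -1.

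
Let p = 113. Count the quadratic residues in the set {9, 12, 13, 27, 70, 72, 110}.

3

(9/113) = +1 → QR.
(12/113) = -1 → non-residue.
(13/113) = +1 → QR.
(27/113) = -1 → non-residue.
(70/113) = -1 → non-residue.
(72/113) = +1 → QR.
(110/113) = -1 → non-residue.
Total quadratic residues among the 7: 3.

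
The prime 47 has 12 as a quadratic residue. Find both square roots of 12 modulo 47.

23, 24

Since 47 ≡ 3 (mod 4), a square root of 12 is 12^((47+1)/4) = 12^12 mod 47.
Repeated squaring: 12^2≡3, 12^4≡9, 12^8≡34 (mod 47).
12^12 = 12^(8+4) ≡ 24 (mod 47).
Check: 24² = 576 ≡ 12 (mod 47). The two roots are 23 and 24.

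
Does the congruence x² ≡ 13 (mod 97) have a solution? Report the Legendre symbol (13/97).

Euler's criterion: (13/97) ≡ 13^48 (mod 97).
13^2 ≡ 72 (mod 97)
13^4 ≡ 43 (mod 97)
13^8 ≡ 6 (mod 97)
13^16 ≡ 36 (mod 97)
13^32 ≡ 35 (mod 97)
13^48 = 13^(32+16) ≡ 96 (mod 97).
Result is 96 ≡ −1, so (13/97) = −1.

-1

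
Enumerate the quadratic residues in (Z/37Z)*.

1, 3, 4, 7, 9, 10, 11, 12, 16, 21, 25, 26, 27, 28, 30, 33, 34, 36

Square k = 1,…,18 (k and 37−k give the same square):
1²=1, 2²=4, 3²=9, 4²=16, 5²=25, 6²=36, 7²≡12, 8²≡27, 9²≡7, 10²≡26, 11²≡10, 12²≡33, 13²≡21, 14²≡11, 15²≡3, 16²≡34, 17²≡30, 18²≡28 (mod 37).
So the quadratic residues mod 37 are {1, 3, 4, 7, 9, 10, 11, 12, 16, 21, 25, 26, 27, 28, 30, 33, 34, 36}.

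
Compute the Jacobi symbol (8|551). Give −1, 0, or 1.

1

Pull out 2^3: since 551 ≡ 7 (mod 8), (2/551) = +1, so (2/551)^3 = +1.
Reached (1/551) = 1. Collecting the sign flips along the way, the symbol is +1.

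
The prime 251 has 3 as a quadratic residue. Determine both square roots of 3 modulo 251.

Since 251 ≡ 3 (mod 4), a square root of 3 is 3^((251+1)/4) = 3^63 mod 251.
Repeated squaring: 3^2≡9, 3^4≡81, 3^8≡35, 3^16≡221, 3^32≡147 (mod 251).
3^63 = 3^(32+16+8+4+2+1) ≡ 175 (mod 251).
Check: 175² = 30625 ≡ 3 (mod 251). The two roots are 76 and 175.

76, 175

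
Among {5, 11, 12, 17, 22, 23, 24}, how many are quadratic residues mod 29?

(5/29) = +1 → QR.
(11/29) = -1 → non-residue.
(12/29) = -1 → non-residue.
(17/29) = -1 → non-residue.
(22/29) = +1 → QR.
(23/29) = +1 → QR.
(24/29) = +1 → QR.
Total quadratic residues among the 7: 4.

4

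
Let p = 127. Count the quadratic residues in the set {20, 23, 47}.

(20/127) = -1 → non-residue.
(23/127) = -1 → non-residue.
(47/127) = +1 → QR.
Total quadratic residues among the 3: 1.

1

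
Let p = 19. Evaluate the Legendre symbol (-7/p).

-1

Euler's criterion: (-7/19) ≡ 12^9 (mod 19).
12^2 ≡ 11 (mod 19)
12^4 ≡ 7 (mod 19)
12^8 ≡ 11 (mod 19)
12^9 = 12^(8+1) ≡ 18 (mod 19).
Result is 18 ≡ −1, so (-7/19) = −1.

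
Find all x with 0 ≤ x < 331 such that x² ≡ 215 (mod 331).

154, 177

Since 331 ≡ 3 (mod 4), a square root of 215 is 215^((331+1)/4) = 215^83 mod 331.
Repeated squaring: 215^2≡216, 215^4≡316, 215^8≡225, 215^16≡313, 215^32≡324, 215^64≡49 (mod 331).
215^83 = 215^(64+16+2+1) ≡ 177 (mod 331).
Check: 177² = 31329 ≡ 215 (mod 331). The two roots are 154 and 177.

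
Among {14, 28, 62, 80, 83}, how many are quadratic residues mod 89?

1

(14/89) = -1 → non-residue.
(28/89) = -1 → non-residue.
(62/89) = -1 → non-residue.
(80/89) = +1 → QR.
(83/89) = -1 → non-residue.
Total quadratic residues among the 5: 1.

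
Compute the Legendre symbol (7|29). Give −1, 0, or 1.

1

Reciprocity: 7 ≡ 3 and 29 ≡ 1 (mod 4), so (7/29) = +(29/7).
Reduce top mod 7: now compute (1/7).
Reached (1/7) = 1. Collecting the sign flips along the way, the symbol is +1.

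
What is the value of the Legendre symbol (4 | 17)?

1

Pull out 2^2: since 17 ≡ 1 (mod 8), (2/17) = +1, so (2/17)^2 = +1.
Reached (1/17) = 1. Collecting the sign flips along the way, the symbol is +1.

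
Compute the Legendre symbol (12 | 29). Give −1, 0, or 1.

Pull out 2^2: since 29 ≡ 5 (mod 8), (2/29) = -1, so (2/29)^2 = +1.
Reciprocity: 3 ≡ 3 and 29 ≡ 1 (mod 4), so (3/29) = +(29/3).
Reduce top mod 3: now compute (2/3).
Pull out 2: since 3 ≡ 3 (mod 8), (2/3) = -1.
Reached (1/3) = 1. Collecting the sign flips along the way, the symbol is -1.

-1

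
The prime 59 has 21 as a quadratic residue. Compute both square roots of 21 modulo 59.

Since 59 ≡ 3 (mod 4), a square root of 21 is 21^((59+1)/4) = 21^15 mod 59.
Repeated squaring: 21^2≡28, 21^4≡17, 21^8≡53 (mod 59).
21^15 = 21^(8+4+2+1) ≡ 27 (mod 59).
Check: 27² = 729 ≡ 21 (mod 59). The two roots are 27 and 32.

27, 32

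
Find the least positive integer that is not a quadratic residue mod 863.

5

(2/863) = +1, so 2 is a residue.
(3/863) = +1, so 3 is a residue.
(4/863) = +1, so 4 is a residue.
(5/863) = −1, so 5 is the smallest positive non-residue mod 863.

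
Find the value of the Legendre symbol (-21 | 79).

First reduce: -21 ≡ 58 (mod 79).
Pull out 2: since 79 ≡ 7 (mod 8), (2/79) = +1.
Reciprocity: 29 ≡ 1 and 79 ≡ 3 (mod 4), so (29/79) = +(79/29).
Reduce top mod 29: now compute (21/29).
Reciprocity: 21 ≡ 1 and 29 ≡ 1 (mod 4), so (21/29) = +(29/21).
Reduce top mod 21: now compute (8/21).
Pull out 2^3: since 21 ≡ 5 (mod 8), (2/21) = -1, so (2/21)^3 = -1.
Reached (1/21) = 1. Collecting the sign flips along the way, the symbol is -1.

-1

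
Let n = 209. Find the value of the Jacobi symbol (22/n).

Pull out 2: since 209 ≡ 1 (mod 8), (2/209) = +1.
Reciprocity: 11 ≡ 3 and 209 ≡ 1 (mod 4), so (11/209) = +(209/11).
Reduce top mod 11: now compute (0/11).
Top reduces to 0: gcd > 1, so the symbol is 0.

0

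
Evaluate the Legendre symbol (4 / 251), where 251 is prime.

Pull out 2^2: since 251 ≡ 3 (mod 8), (2/251) = -1, so (2/251)^2 = +1.
Reached (1/251) = 1. Collecting the sign flips along the way, the symbol is +1.

1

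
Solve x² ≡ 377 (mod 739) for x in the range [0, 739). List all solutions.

Since 739 ≡ 3 (mod 4), a square root of 377 is 377^((739+1)/4) = 377^185 mod 739.
Repeated squaring: 377^2≡241, 377^4≡439, 377^8≡581, 377^16≡577, 377^32≡379, 377^64≡275, 377^128≡247 (mod 739).
377^185 = 377^(128+32+16+8+1) ≡ 155 (mod 739).
Check: 155² = 24025 ≡ 377 (mod 739). The two roots are 155 and 584.

155, 584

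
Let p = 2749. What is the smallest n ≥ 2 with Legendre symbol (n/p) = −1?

(2/2749) = −1, so 2 is the smallest positive non-residue mod 2749.

2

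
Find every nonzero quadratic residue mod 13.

Square k = 1,…,6 (k and 13−k give the same square):
1²=1, 2²=4, 3²=9, 4²≡3, 5²≡12, 6²≡10 (mod 13).
So the quadratic residues mod 13 are {1, 3, 4, 9, 10, 12}.

1,3,4,9,10,12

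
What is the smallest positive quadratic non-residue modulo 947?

2

(2/947) = −1, so 2 is the smallest positive non-residue mod 947.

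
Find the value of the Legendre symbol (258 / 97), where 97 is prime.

First reduce: 258 ≡ 64 (mod 97).
Pull out 2^6: since 97 ≡ 1 (mod 8), (2/97) = +1, so (2/97)^6 = +1.
Reached (1/97) = 1. Collecting the sign flips along the way, the symbol is +1.

1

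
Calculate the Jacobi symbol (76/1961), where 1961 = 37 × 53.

Pull out 2^2: since 1961 ≡ 1 (mod 8), (2/1961) = +1, so (2/1961)^2 = +1.
Reciprocity: 19 ≡ 3 and 1961 ≡ 1 (mod 4), so (19/1961) = +(1961/19).
Reduce top mod 19: now compute (4/19).
Pull out 2^2: since 19 ≡ 3 (mod 8), (2/19) = -1, so (2/19)^2 = +1.
Reached (1/19) = 1. Collecting the sign flips along the way, the symbol is +1.

1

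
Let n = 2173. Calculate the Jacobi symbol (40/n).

1

Pull out 2^3: since 2173 ≡ 5 (mod 8), (2/2173) = -1, so (2/2173)^3 = -1.
Reciprocity: 5 ≡ 1 and 2173 ≡ 1 (mod 4), so (5/2173) = +(2173/5).
Reduce top mod 5: now compute (3/5).
Reciprocity: 3 ≡ 3 and 5 ≡ 1 (mod 4), so (3/5) = +(5/3).
Reduce top mod 3: now compute (2/3).
Pull out 2: since 3 ≡ 3 (mod 8), (2/3) = -1.
Reached (1/3) = 1. Collecting the sign flips along the way, the symbol is +1.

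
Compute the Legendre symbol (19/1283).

1

Reciprocity: 19 ≡ 3 and 1283 ≡ 3 (mod 4), so (19/1283) = −(1283/19).
Reduce top mod 19: now compute (10/19).
Pull out 2: since 19 ≡ 3 (mod 8), (2/19) = -1.
Reciprocity: 5 ≡ 1 and 19 ≡ 3 (mod 4), so (5/19) = +(19/5).
Reduce top mod 5: now compute (4/5).
Pull out 2^2: since 5 ≡ 5 (mod 8), (2/5) = -1, so (2/5)^2 = +1.
Reached (1/5) = 1. Collecting the sign flips along the way, the symbol is +1.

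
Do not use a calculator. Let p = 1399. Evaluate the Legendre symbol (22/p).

1

Pull out 2: since 1399 ≡ 7 (mod 8), (2/1399) = +1.
Reciprocity: 11 ≡ 3 and 1399 ≡ 3 (mod 4), so (11/1399) = −(1399/11).
Reduce top mod 11: now compute (2/11).
Pull out 2: since 11 ≡ 3 (mod 8), (2/11) = -1.
Reached (1/11) = 1. Collecting the sign flips along the way, the symbol is +1.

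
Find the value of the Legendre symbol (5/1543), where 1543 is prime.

-1

Reciprocity: 5 ≡ 1 and 1543 ≡ 3 (mod 4), so (5/1543) = +(1543/5).
Reduce top mod 5: now compute (3/5).
Reciprocity: 3 ≡ 3 and 5 ≡ 1 (mod 4), so (3/5) = +(5/3).
Reduce top mod 3: now compute (2/3).
Pull out 2: since 3 ≡ 3 (mod 8), (2/3) = -1.
Reached (1/3) = 1. Collecting the sign flips along the way, the symbol is -1.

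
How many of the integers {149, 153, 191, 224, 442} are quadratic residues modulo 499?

(149/499) = -1 → non-residue.
(153/499) = -1 → non-residue.
(191/499) = -1 → non-residue.
(224/499) = +1 → QR.
(442/499) = -1 → non-residue.
Total quadratic residues among the 5: 1.

1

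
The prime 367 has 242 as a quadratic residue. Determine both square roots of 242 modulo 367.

135, 232

Since 367 ≡ 3 (mod 4), a square root of 242 is 242^((367+1)/4) = 242^92 mod 367.
Repeated squaring: 242^2≡211, 242^4≡114, 242^8≡151, 242^16≡47, 242^32≡7, 242^64≡49 (mod 367).
242^92 = 242^(64+16+8+4) ≡ 135 (mod 367).
Check: 135² = 18225 ≡ 242 (mod 367). The two roots are 135 and 232.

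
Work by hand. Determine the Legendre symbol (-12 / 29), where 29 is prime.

Euler's criterion: (-12/29) ≡ 17^14 (mod 29).
17^2 ≡ 28 (mod 29)
17^4 ≡ 1 (mod 29)
17^8 ≡ 1 (mod 29)
17^14 = 17^(8+4+2) ≡ 28 (mod 29).
Result is 28 ≡ −1, so (-12/29) = −1.

-1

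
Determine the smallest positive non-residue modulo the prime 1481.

3

(2/1481) = +1, so 2 is a residue.
(3/1481) = −1, so 3 is the smallest positive non-residue mod 1481.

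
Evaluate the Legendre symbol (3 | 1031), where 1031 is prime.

Reciprocity: 3 ≡ 3 and 1031 ≡ 3 (mod 4), so (3/1031) = −(1031/3).
Reduce top mod 3: now compute (2/3).
Pull out 2: since 3 ≡ 3 (mod 8), (2/3) = -1.
Reached (1/3) = 1. Collecting the sign flips along the way, the symbol is +1.

1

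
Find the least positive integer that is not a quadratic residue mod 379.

(2/379) = −1, so 2 is the smallest positive non-residue mod 379.

2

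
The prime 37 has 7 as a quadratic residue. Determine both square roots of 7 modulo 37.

9, 28

37 ≡ 1 (mod 4), so we find a root by search.
Trying successive values, 9² = 81 ≡ 7 (mod 37). The other root is 37 − 9 = 28.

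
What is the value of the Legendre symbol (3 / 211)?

-1

Reciprocity: 3 ≡ 3 and 211 ≡ 3 (mod 4), so (3/211) = −(211/3).
Reduce top mod 3: now compute (1/3).
Reached (1/3) = 1. Collecting the sign flips along the way, the symbol is -1.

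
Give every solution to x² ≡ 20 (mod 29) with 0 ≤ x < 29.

29 ≡ 1 (mod 4), so we find a root by search.
Trying successive values, 7² = 49 ≡ 20 (mod 29). The other root is 29 − 7 = 22.

7, 22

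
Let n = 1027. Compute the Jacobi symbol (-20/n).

1

First reduce: -20 ≡ 1007 (mod 1027).
Reciprocity: 1007 ≡ 3 and 1027 ≡ 3 (mod 4), so (1007/1027) = −(1027/1007).
Reduce top mod 1007: now compute (20/1007).
Pull out 2^2: since 1007 ≡ 7 (mod 8), (2/1007) = +1, so (2/1007)^2 = +1.
Reciprocity: 5 ≡ 1 and 1007 ≡ 3 (mod 4), so (5/1007) = +(1007/5).
Reduce top mod 5: now compute (2/5).
Pull out 2: since 5 ≡ 5 (mod 8), (2/5) = -1.
Reached (1/5) = 1. Collecting the sign flips along the way, the symbol is +1.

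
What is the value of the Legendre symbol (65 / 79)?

Reciprocity: 65 ≡ 1 and 79 ≡ 3 (mod 4), so (65/79) = +(79/65).
Reduce top mod 65: now compute (14/65).
Pull out 2: since 65 ≡ 1 (mod 8), (2/65) = +1.
Reciprocity: 7 ≡ 3 and 65 ≡ 1 (mod 4), so (7/65) = +(65/7).
Reduce top mod 7: now compute (2/7).
Pull out 2: since 7 ≡ 7 (mod 8), (2/7) = +1.
Reached (1/7) = 1. Collecting the sign flips along the way, the symbol is +1.

1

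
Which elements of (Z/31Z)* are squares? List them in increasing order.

Square k = 1,…,15 (k and 31−k give the same square):
1²=1, 2²=4, 3²=9, 4²=16, 5²=25, 6²≡5, 7²≡18, 8²≡2, 9²≡19, 10²≡7, 11²≡28, 12²≡20, 13²≡14, 14²≡10, 15²≡8 (mod 31).
So the quadratic residues mod 31 are {1, 2, 4, 5, 7, 8, 9, 10, 14, 16, 18, 19, 20, 25, 28}.

1 2 4 5 7 8 9 10 14 16 18 19 20 25 28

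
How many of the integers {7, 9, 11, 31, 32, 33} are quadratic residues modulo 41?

(7/41) = -1 → non-residue.
(9/41) = +1 → QR.
(11/41) = -1 → non-residue.
(31/41) = +1 → QR.
(32/41) = +1 → QR.
(33/41) = +1 → QR.
Total quadratic residues among the 6: 4.

4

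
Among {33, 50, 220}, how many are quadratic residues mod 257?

(33/257) = -1 → non-residue.
(50/257) = +1 → QR.
(220/257) = -1 → non-residue.
Total quadratic residues among the 3: 1.

1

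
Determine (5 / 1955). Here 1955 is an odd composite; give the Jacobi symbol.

Reciprocity: 5 ≡ 1 and 1955 ≡ 3 (mod 4), so (5/1955) = +(1955/5).
Reduce top mod 5: now compute (0/5).
Top reduces to 0: gcd > 1, so the symbol is 0.

0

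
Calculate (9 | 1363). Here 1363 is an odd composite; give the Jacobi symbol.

Reciprocity: 9 ≡ 1 and 1363 ≡ 3 (mod 4), so (9/1363) = +(1363/9).
Reduce top mod 9: now compute (4/9).
Pull out 2^2: since 9 ≡ 1 (mod 8), (2/9) = +1, so (2/9)^2 = +1.
Reached (1/9) = 1. Collecting the sign flips along the way, the symbol is +1.

1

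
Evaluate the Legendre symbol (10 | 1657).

-1

Pull out 2: since 1657 ≡ 1 (mod 8), (2/1657) = +1.
Reciprocity: 5 ≡ 1 and 1657 ≡ 1 (mod 4), so (5/1657) = +(1657/5).
Reduce top mod 5: now compute (2/5).
Pull out 2: since 5 ≡ 5 (mod 8), (2/5) = -1.
Reached (1/5) = 1. Collecting the sign flips along the way, the symbol is -1.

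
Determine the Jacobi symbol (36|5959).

Pull out 2^2: since 5959 ≡ 7 (mod 8), (2/5959) = +1, so (2/5959)^2 = +1.
Reciprocity: 9 ≡ 1 and 5959 ≡ 3 (mod 4), so (9/5959) = +(5959/9).
Reduce top mod 9: now compute (1/9).
Reached (1/9) = 1. Collecting the sign flips along the way, the symbol is +1.

1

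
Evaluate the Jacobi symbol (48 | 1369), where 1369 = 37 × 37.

Pull out 2^4: since 1369 ≡ 1 (mod 8), (2/1369) = +1, so (2/1369)^4 = +1.
Reciprocity: 3 ≡ 3 and 1369 ≡ 1 (mod 4), so (3/1369) = +(1369/3).
Reduce top mod 3: now compute (1/3).
Reached (1/3) = 1. Collecting the sign flips along the way, the symbol is +1.

1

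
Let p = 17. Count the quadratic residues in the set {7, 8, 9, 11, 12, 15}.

3

(7/17) = -1 → non-residue.
(8/17) = +1 → QR.
(9/17) = +1 → QR.
(11/17) = -1 → non-residue.
(12/17) = -1 → non-residue.
(15/17) = +1 → QR.
Total quadratic residues among the 6: 3.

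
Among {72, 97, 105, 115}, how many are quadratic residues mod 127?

(72/127) = +1 → QR.
(97/127) = -1 → non-residue.
(105/127) = -1 → non-residue.
(115/127) = +1 → QR.
Total quadratic residues among the 4: 2.

2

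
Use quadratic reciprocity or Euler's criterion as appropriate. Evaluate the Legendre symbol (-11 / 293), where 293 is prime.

-1

First reduce: -11 ≡ 282 (mod 293).
Pull out 2: since 293 ≡ 5 (mod 8), (2/293) = -1.
Reciprocity: 141 ≡ 1 and 293 ≡ 1 (mod 4), so (141/293) = +(293/141).
Reduce top mod 141: now compute (11/141).
Reciprocity: 11 ≡ 3 and 141 ≡ 1 (mod 4), so (11/141) = +(141/11).
Reduce top mod 11: now compute (9/11).
Reciprocity: 9 ≡ 1 and 11 ≡ 3 (mod 4), so (9/11) = +(11/9).
Reduce top mod 9: now compute (2/9).
Pull out 2: since 9 ≡ 1 (mod 8), (2/9) = +1.
Reached (1/9) = 1. Collecting the sign flips along the way, the symbol is -1.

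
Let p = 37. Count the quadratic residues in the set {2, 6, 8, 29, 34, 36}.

(2/37) = -1 → non-residue.
(6/37) = -1 → non-residue.
(8/37) = -1 → non-residue.
(29/37) = -1 → non-residue.
(34/37) = +1 → QR.
(36/37) = +1 → QR.
Total quadratic residues among the 6: 2.

2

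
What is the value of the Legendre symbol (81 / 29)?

1

First reduce: 81 ≡ 23 (mod 29).
Reciprocity: 23 ≡ 3 and 29 ≡ 1 (mod 4), so (23/29) = +(29/23).
Reduce top mod 23: now compute (6/23).
Pull out 2: since 23 ≡ 7 (mod 8), (2/23) = +1.
Reciprocity: 3 ≡ 3 and 23 ≡ 3 (mod 4), so (3/23) = −(23/3).
Reduce top mod 3: now compute (2/3).
Pull out 2: since 3 ≡ 3 (mod 8), (2/3) = -1.
Reached (1/3) = 1. Collecting the sign flips along the way, the symbol is +1.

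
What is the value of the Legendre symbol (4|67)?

Pull out 2^2: since 67 ≡ 3 (mod 8), (2/67) = -1, so (2/67)^2 = +1.
Reached (1/67) = 1. Collecting the sign flips along the way, the symbol is +1.

1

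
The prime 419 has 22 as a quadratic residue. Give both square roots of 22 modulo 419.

Since 419 ≡ 3 (mod 4), a square root of 22 is 22^((419+1)/4) = 22^105 mod 419.
Repeated squaring: 22^2≡65, 22^4≡35, 22^8≡387, 22^16≡186, 22^32≡238, 22^64≡79 (mod 419).
22^105 = 22^(64+32+8+1) ≡ 21 (mod 419).
Check: 21² = 441 ≡ 22 (mod 419). The two roots are 21 and 398.

21, 398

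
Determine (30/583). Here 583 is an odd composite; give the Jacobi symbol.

Pull out 2: since 583 ≡ 7 (mod 8), (2/583) = +1.
Reciprocity: 15 ≡ 3 and 583 ≡ 3 (mod 4), so (15/583) = −(583/15).
Reduce top mod 15: now compute (13/15).
Reciprocity: 13 ≡ 1 and 15 ≡ 3 (mod 4), so (13/15) = +(15/13).
Reduce top mod 13: now compute (2/13).
Pull out 2: since 13 ≡ 5 (mod 8), (2/13) = -1.
Reached (1/13) = 1. Collecting the sign flips along the way, the symbol is +1.

1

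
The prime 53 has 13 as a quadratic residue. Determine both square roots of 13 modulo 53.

15, 38

53 ≡ 1 (mod 4), so we find a root by search.
Trying successive values, 15² = 225 ≡ 13 (mod 53). The other root is 53 − 15 = 38.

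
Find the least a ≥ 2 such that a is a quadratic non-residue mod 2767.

(2/2767) = +1, so 2 is a residue.
(3/2767) = −1, so 3 is the smallest positive non-residue mod 2767.

3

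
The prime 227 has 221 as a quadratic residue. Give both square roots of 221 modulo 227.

69, 158

Since 227 ≡ 3 (mod 4), a square root of 221 is 221^((227+1)/4) = 221^57 mod 227.
Repeated squaring: 221^2≡36, 221^4≡161, 221^8≡43, 221^16≡33, 221^32≡181 (mod 227).
221^57 = 221^(32+16+8+1) ≡ 69 (mod 227).
Check: 69² = 4761 ≡ 221 (mod 227). The two roots are 69 and 158.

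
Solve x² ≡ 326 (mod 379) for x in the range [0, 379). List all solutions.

99, 280

Since 379 ≡ 3 (mod 4), a square root of 326 is 326^((379+1)/4) = 326^95 mod 379.
Repeated squaring: 326^2≡156, 326^4≡80, 326^8≡336, 326^16≡333, 326^32≡221, 326^64≡329 (mod 379).
326^95 = 326^(64+16+8+4+2+1) ≡ 280 (mod 379).
Check: 280² = 78400 ≡ 326 (mod 379). The two roots are 99 and 280.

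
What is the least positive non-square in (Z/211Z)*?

2

(2/211) = −1, so 2 is the smallest positive non-residue mod 211.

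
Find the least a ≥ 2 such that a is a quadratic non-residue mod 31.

(2/31) = +1, so 2 is a residue.
(3/31) = −1, so 3 is the smallest positive non-residue mod 31.

3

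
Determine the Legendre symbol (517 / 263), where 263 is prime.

-1

First reduce: 517 ≡ 254 (mod 263).
Pull out 2: since 263 ≡ 7 (mod 8), (2/263) = +1.
Reciprocity: 127 ≡ 3 and 263 ≡ 3 (mod 4), so (127/263) = −(263/127).
Reduce top mod 127: now compute (9/127).
Reciprocity: 9 ≡ 1 and 127 ≡ 3 (mod 4), so (9/127) = +(127/9).
Reduce top mod 9: now compute (1/9).
Reached (1/9) = 1. Collecting the sign flips along the way, the symbol is -1.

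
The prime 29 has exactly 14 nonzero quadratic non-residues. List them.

2, 3, 8, 10, 11, 12, 14, 15, 17, 18, 19, 21, 26, 27

Square k = 1,…,14 (k and 29−k give the same square):
1²=1, 2²=4, 3²=9, 4²=16, 5²=25, 6²≡7, 7²≡20, 8²≡6, 9²≡23, 10²≡13, 11²≡5, 12²≡28, 13²≡24, 14²≡22 (mod 29).
The residues are {1, 4, 5, 6, 7, 9, 13, 16, 20, 22, 23, 24, 25, 28}; the non-residues are the remaining 14 nonzero classes.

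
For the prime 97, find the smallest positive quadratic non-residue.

5

(2/97) = +1, so 2 is a residue.
(3/97) = +1, so 3 is a residue.
(4/97) = +1, so 4 is a residue.
(5/97) = −1, so 5 is the smallest positive non-residue mod 97.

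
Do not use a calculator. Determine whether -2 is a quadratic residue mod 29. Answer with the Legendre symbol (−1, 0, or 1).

-1

First reduce: -2 ≡ 27 (mod 29).
Reciprocity: 27 ≡ 3 and 29 ≡ 1 (mod 4), so (27/29) = +(29/27).
Reduce top mod 27: now compute (2/27).
Pull out 2: since 27 ≡ 3 (mod 8), (2/27) = -1.
Reached (1/27) = 1. Collecting the sign flips along the way, the symbol is -1.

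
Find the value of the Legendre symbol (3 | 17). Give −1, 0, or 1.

-1

Euler's criterion: (3/17) ≡ 3^8 (mod 17).
3^2 ≡ 9 (mod 17)
3^4 ≡ 13 (mod 17)
3^8 ≡ 16 (mod 17)
3^8 = 3^(8) ≡ 16 (mod 17).
Result is 16 ≡ −1, so (3/17) = −1.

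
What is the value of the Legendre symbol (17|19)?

1

Reciprocity: 17 ≡ 1 and 19 ≡ 3 (mod 4), so (17/19) = +(19/17).
Reduce top mod 17: now compute (2/17).
Pull out 2: since 17 ≡ 1 (mod 8), (2/17) = +1.
Reached (1/17) = 1. Collecting the sign flips along the way, the symbol is +1.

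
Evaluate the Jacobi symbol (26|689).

0

Pull out 2: since 689 ≡ 1 (mod 8), (2/689) = +1.
Reciprocity: 13 ≡ 1 and 689 ≡ 1 (mod 4), so (13/689) = +(689/13).
Reduce top mod 13: now compute (0/13).
Top reduces to 0: gcd > 1, so the symbol is 0.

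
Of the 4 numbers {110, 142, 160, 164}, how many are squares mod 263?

(110/263) = -1 → non-residue.
(142/263) = -1 → non-residue.
(160/263) = -1 → non-residue.
(164/263) = -1 → non-residue.
Total quadratic residues among the 4: 0.

0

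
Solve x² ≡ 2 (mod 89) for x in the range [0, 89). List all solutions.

25, 64

89 ≡ 1 (mod 4), so we find a root by search.
Trying successive values, 25² = 625 ≡ 2 (mod 89). The other root is 89 − 25 = 64.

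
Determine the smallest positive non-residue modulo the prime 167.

(2/167) = +1, so 2 is a residue.
(3/167) = +1, so 3 is a residue.
(4/167) = +1, so 4 is a residue.
(5/167) = −1, so 5 is the smallest positive non-residue mod 167.

5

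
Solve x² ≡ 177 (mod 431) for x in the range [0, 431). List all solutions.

120, 311

Since 431 ≡ 3 (mod 4), a square root of 177 is 177^((431+1)/4) = 177^108 mod 431.
Repeated squaring: 177^2≡297, 177^4≡285, 177^8≡197, 177^16≡19, 177^32≡361, 177^64≡159 (mod 431).
177^108 = 177^(64+32+8+4) ≡ 120 (mod 431).
Check: 120² = 14400 ≡ 177 (mod 431). The two roots are 120 and 311.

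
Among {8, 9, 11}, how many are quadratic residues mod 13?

1

(8/13) = -1 → non-residue.
(9/13) = +1 → QR.
(11/13) = -1 → non-residue.
Total quadratic residues among the 3: 1.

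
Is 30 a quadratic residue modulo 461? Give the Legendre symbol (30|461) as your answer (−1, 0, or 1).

1

Pull out 2: since 461 ≡ 5 (mod 8), (2/461) = -1.
Reciprocity: 15 ≡ 3 and 461 ≡ 1 (mod 4), so (15/461) = +(461/15).
Reduce top mod 15: now compute (11/15).
Reciprocity: 11 ≡ 3 and 15 ≡ 3 (mod 4), so (11/15) = −(15/11).
Reduce top mod 11: now compute (4/11).
Pull out 2^2: since 11 ≡ 3 (mod 8), (2/11) = -1, so (2/11)^2 = +1.
Reached (1/11) = 1. Collecting the sign flips along the way, the symbol is +1.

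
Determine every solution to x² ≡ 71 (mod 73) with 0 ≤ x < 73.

12, 61

73 ≡ 1 (mod 4), so we find a root by search.
Trying successive values, 12² = 144 ≡ 71 (mod 73). The other root is 73 − 12 = 61.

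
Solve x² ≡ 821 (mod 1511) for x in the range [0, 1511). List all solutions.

Since 1511 ≡ 3 (mod 4), a square root of 821 is 821^((1511+1)/4) = 821^378 mod 1511.
Repeated squaring: 821^2≡135, 821^4≡93, 821^8≡1094, 821^16≡124, 821^32≡266, 821^64≡1250, 821^128≡126, 821^256≡766 (mod 1511).
821^378 = 821^(256+64+32+16+8+2) ≡ 637 (mod 1511).
Check: 637² = 405769 ≡ 821 (mod 1511). The two roots are 637 and 874.

637, 874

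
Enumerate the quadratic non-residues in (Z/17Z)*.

Square k = 1,…,8 (k and 17−k give the same square):
1²=1, 2²=4, 3²=9, 4²=16, 5²≡8, 6²≡2, 7²≡15, 8²≡13 (mod 17).
The residues are {1, 2, 4, 8, 9, 13, 15, 16}; the non-residues are the remaining 8 nonzero classes.

3, 5, 6, 7, 10, 11, 12, 14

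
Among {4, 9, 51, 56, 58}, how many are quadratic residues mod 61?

(4/61) = +1 → QR.
(9/61) = +1 → QR.
(51/61) = -1 → non-residue.
(56/61) = +1 → QR.
(58/61) = +1 → QR.
Total quadratic residues among the 5: 4.

4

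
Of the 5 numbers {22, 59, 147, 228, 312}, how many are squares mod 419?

3

(22/419) = +1 → QR.
(59/419) = +1 → QR.
(147/419) = +1 → QR.
(228/419) = -1 → non-residue.
(312/419) = -1 → non-residue.
Total quadratic residues among the 5: 3.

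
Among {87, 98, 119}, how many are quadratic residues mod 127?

2

(87/127) = +1 → QR.
(98/127) = +1 → QR.
(119/127) = -1 → non-residue.
Total quadratic residues among the 3: 2.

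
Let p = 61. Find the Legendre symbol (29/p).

-1

Euler's criterion: (29/61) ≡ 29^30 (mod 61).
29^2 ≡ 48 (mod 61)
29^4 ≡ 47 (mod 61)
29^8 ≡ 13 (mod 61)
29^16 ≡ 47 (mod 61)
29^30 = 29^(16+8+4+2) ≡ 60 (mod 61).
Result is 60 ≡ −1, so (29/61) = −1.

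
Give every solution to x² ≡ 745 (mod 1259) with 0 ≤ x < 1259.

296, 963

Since 1259 ≡ 3 (mod 4), a square root of 745 is 745^((1259+1)/4) = 745^315 mod 1259.
Repeated squaring: 745^2≡1065, 745^4≡1125, 745^8≡330, 745^16≡626, 745^32≡327, 745^64≡1173, 745^128≡1101, 745^256≡1043 (mod 1259).
745^315 = 745^(256+32+16+8+2+1) ≡ 963 (mod 1259).
Check: 963² = 927369 ≡ 745 (mod 1259). The two roots are 296 and 963.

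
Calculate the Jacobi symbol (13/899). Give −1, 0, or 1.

Reciprocity: 13 ≡ 1 and 899 ≡ 3 (mod 4), so (13/899) = +(899/13).
Reduce top mod 13: now compute (2/13).
Pull out 2: since 13 ≡ 5 (mod 8), (2/13) = -1.
Reached (1/13) = 1. Collecting the sign flips along the way, the symbol is -1.

-1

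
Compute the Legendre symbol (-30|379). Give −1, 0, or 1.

-1

Euler's criterion: (-30/379) ≡ 349^189 (mod 379).
349^2 ≡ 142 (mod 379)
349^4 ≡ 77 (mod 379)
349^8 ≡ 244 (mod 379)
349^16 ≡ 33 (mod 379)
349^32 ≡ 331 (mod 379)
349^64 ≡ 30 (mod 379)
349^128 ≡ 142 (mod 379)
349^189 = 349^(128+32+16+8+4+1) ≡ 378 (mod 379).
Result is 378 ≡ −1, so (-30/379) = −1.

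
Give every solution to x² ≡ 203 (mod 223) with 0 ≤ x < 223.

Since 223 ≡ 3 (mod 4), a square root of 203 is 203^((223+1)/4) = 203^56 mod 223.
Repeated squaring: 203^2≡177, 203^4≡109, 203^8≡62, 203^16≡53, 203^32≡133 (mod 223).
203^56 = 203^(32+16+8) ≡ 181 (mod 223).
Check: 181² = 32761 ≡ 203 (mod 223). The two roots are 42 and 181.

42, 181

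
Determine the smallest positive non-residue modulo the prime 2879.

(2/2879) = +1, so 2 is a residue.
(3/2879) = +1, so 3 is a residue.
(4/2879) = +1, so 4 is a residue.
(5/2879) = +1, so 5 is a residue.
(6/2879) = +1, so 6 is a residue.
(7/2879) = −1, so 7 is the smallest positive non-residue mod 2879.

7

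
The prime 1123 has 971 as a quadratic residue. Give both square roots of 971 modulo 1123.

Since 1123 ≡ 3 (mod 4), a square root of 971 is 971^((1123+1)/4) = 971^281 mod 1123.
Repeated squaring: 971^2≡644, 971^4≡349, 971^8≡517, 971^16≡15, 971^32≡225, 971^64≡90, 971^128≡239, 971^256≡971 (mod 1123).
971^281 = 971^(256+16+8+1) ≡ 239 (mod 1123).
Check: 239² = 57121 ≡ 971 (mod 1123). The two roots are 239 and 884.

239, 884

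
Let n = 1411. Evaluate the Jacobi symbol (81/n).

1

Reciprocity: 81 ≡ 1 and 1411 ≡ 3 (mod 4), so (81/1411) = +(1411/81).
Reduce top mod 81: now compute (34/81).
Pull out 2: since 81 ≡ 1 (mod 8), (2/81) = +1.
Reciprocity: 17 ≡ 1 and 81 ≡ 1 (mod 4), so (17/81) = +(81/17).
Reduce top mod 17: now compute (13/17).
Reciprocity: 13 ≡ 1 and 17 ≡ 1 (mod 4), so (13/17) = +(17/13).
Reduce top mod 13: now compute (4/13).
Pull out 2^2: since 13 ≡ 5 (mod 8), (2/13) = -1, so (2/13)^2 = +1.
Reached (1/13) = 1. Collecting the sign flips along the way, the symbol is +1.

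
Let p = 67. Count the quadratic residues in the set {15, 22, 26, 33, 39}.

5

(15/67) = +1 → QR.
(22/67) = +1 → QR.
(26/67) = +1 → QR.
(33/67) = +1 → QR.
(39/67) = +1 → QR.
Total quadratic residues among the 5: 5.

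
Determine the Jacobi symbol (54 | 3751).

-1

Pull out 2: since 3751 ≡ 7 (mod 8), (2/3751) = +1.
Reciprocity: 27 ≡ 3 and 3751 ≡ 3 (mod 4), so (27/3751) = −(3751/27).
Reduce top mod 27: now compute (25/27).
Reciprocity: 25 ≡ 1 and 27 ≡ 3 (mod 4), so (25/27) = +(27/25).
Reduce top mod 25: now compute (2/25).
Pull out 2: since 25 ≡ 1 (mod 8), (2/25) = +1.
Reached (1/25) = 1. Collecting the sign flips along the way, the symbol is -1.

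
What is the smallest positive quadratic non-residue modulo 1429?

(2/1429) = −1, so 2 is the smallest positive non-residue mod 1429.

2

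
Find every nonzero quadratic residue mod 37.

1,3,4,7,9,10,11,12,16,21,25,26,27,28,30,33,34,36

Square k = 1,…,18 (k and 37−k give the same square):
1²=1, 2²=4, 3²=9, 4²=16, 5²=25, 6²=36, 7²≡12, 8²≡27, 9²≡7, 10²≡26, 11²≡10, 12²≡33, 13²≡21, 14²≡11, 15²≡3, 16²≡34, 17²≡30, 18²≡28 (mod 37).
So the quadratic residues mod 37 are {1, 3, 4, 7, 9, 10, 11, 12, 16, 21, 25, 26, 27, 28, 30, 33, 34, 36}.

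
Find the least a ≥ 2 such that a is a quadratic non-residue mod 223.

3

(2/223) = +1, so 2 is a residue.
(3/223) = −1, so 3 is the smallest positive non-residue mod 223.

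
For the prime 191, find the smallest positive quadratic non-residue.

7

(2/191) = +1, so 2 is a residue.
(3/191) = +1, so 3 is a residue.
(4/191) = +1, so 4 is a residue.
(5/191) = +1, so 5 is a residue.
(6/191) = +1, so 6 is a residue.
(7/191) = −1, so 7 is the smallest positive non-residue mod 191.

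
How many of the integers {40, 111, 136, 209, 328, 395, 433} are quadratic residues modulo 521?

(40/521) = +1 → QR.
(111/521) = -1 → non-residue.
(136/521) = -1 → non-residue.
(209/521) = -1 → non-residue.
(328/521) = -1 → non-residue.
(395/521) = -1 → non-residue.
(433/521) = +1 → QR.
Total quadratic residues among the 7: 2.

2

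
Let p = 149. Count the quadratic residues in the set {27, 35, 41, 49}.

(27/149) = -1 → non-residue.
(35/149) = +1 → QR.
(41/149) = -1 → non-residue.
(49/149) = +1 → QR.
Total quadratic residues among the 4: 2.

2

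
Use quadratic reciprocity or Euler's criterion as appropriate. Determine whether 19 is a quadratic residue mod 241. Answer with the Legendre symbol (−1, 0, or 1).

-1

Euler's criterion: (19/241) ≡ 19^120 (mod 241).
19^2 ≡ 120 (mod 241)
19^4 ≡ 181 (mod 241)
19^8 ≡ 226 (mod 241)
19^16 ≡ 225 (mod 241)
19^32 ≡ 15 (mod 241)
19^64 ≡ 225 (mod 241)
19^120 = 19^(64+32+16+8) ≡ 240 (mod 241).
Result is 240 ≡ −1, so (19/241) = −1.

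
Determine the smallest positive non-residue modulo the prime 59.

(2/59) = −1, so 2 is the smallest positive non-residue mod 59.

2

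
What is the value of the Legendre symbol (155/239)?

Reciprocity: 155 ≡ 3 and 239 ≡ 3 (mod 4), so (155/239) = −(239/155).
Reduce top mod 155: now compute (84/155).
Pull out 2^2: since 155 ≡ 3 (mod 8), (2/155) = -1, so (2/155)^2 = +1.
Reciprocity: 21 ≡ 1 and 155 ≡ 3 (mod 4), so (21/155) = +(155/21).
Reduce top mod 21: now compute (8/21).
Pull out 2^3: since 21 ≡ 5 (mod 8), (2/21) = -1, so (2/21)^3 = -1.
Reached (1/21) = 1. Collecting the sign flips along the way, the symbol is +1.

1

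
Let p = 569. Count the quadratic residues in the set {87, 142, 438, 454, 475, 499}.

(87/569) = +1 → QR.
(142/569) = +1 → QR.
(438/569) = +1 → QR.
(454/569) = -1 → non-residue.
(475/569) = -1 → non-residue.
(499/569) = +1 → QR.
Total quadratic residues among the 6: 4.

4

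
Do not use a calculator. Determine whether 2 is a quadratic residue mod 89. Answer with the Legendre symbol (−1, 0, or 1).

1

Euler's criterion: (2/89) ≡ 2^44 (mod 89).
2^2 ≡ 4 (mod 89)
2^4 ≡ 16 (mod 89)
2^8 ≡ 78 (mod 89)
2^16 ≡ 32 (mod 89)
2^32 ≡ 45 (mod 89)
2^44 = 2^(32+8+4) ≡ 1 (mod 89).
Result is 1, so (2/89) = 1.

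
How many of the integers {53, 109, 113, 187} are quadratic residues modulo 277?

(53/277) = -1 → non-residue.
(109/277) = -1 → non-residue.
(113/277) = +1 → QR.
(187/277) = +1 → QR.
Total quadratic residues among the 4: 2.

2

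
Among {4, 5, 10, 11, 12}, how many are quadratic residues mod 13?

3

(4/13) = +1 → QR.
(5/13) = -1 → non-residue.
(10/13) = +1 → QR.
(11/13) = -1 → non-residue.
(12/13) = +1 → QR.
Total quadratic residues among the 5: 3.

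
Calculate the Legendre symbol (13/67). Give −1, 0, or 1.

-1

Reciprocity: 13 ≡ 1 and 67 ≡ 3 (mod 4), so (13/67) = +(67/13).
Reduce top mod 13: now compute (2/13).
Pull out 2: since 13 ≡ 5 (mod 8), (2/13) = -1.
Reached (1/13) = 1. Collecting the sign flips along the way, the symbol is -1.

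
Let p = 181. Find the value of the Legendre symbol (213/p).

-1

First reduce: 213 ≡ 32 (mod 181).
Pull out 2^5: since 181 ≡ 5 (mod 8), (2/181) = -1, so (2/181)^5 = -1.
Reached (1/181) = 1. Collecting the sign flips along the way, the symbol is -1.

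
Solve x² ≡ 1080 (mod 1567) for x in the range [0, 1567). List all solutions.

623, 944

Since 1567 ≡ 3 (mod 4), a square root of 1080 is 1080^((1567+1)/4) = 1080^392 mod 1567.
Repeated squaring: 1080^2≡552, 1080^4≡706, 1080^8≡130, 1080^16≡1230, 1080^32≡745, 1080^64≡307, 1080^128≡229, 1080^256≡730 (mod 1567).
1080^392 = 1080^(256+128+8) ≡ 944 (mod 1567).
Check: 944² = 891136 ≡ 1080 (mod 1567). The two roots are 623 and 944.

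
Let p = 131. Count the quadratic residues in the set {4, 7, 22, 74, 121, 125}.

5

(4/131) = +1 → QR.
(7/131) = +1 → QR.
(22/131) = -1 → non-residue.
(74/131) = +1 → QR.
(121/131) = +1 → QR.
(125/131) = +1 → QR.
Total quadratic residues among the 6: 5.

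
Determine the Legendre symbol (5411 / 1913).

First reduce: 5411 ≡ 1585 (mod 1913).
Reciprocity: 1585 ≡ 1 and 1913 ≡ 1 (mod 4), so (1585/1913) = +(1913/1585).
Reduce top mod 1585: now compute (328/1585).
Pull out 2^3: since 1585 ≡ 1 (mod 8), (2/1585) = +1, so (2/1585)^3 = +1.
Reciprocity: 41 ≡ 1 and 1585 ≡ 1 (mod 4), so (41/1585) = +(1585/41).
Reduce top mod 41: now compute (27/41).
Reciprocity: 27 ≡ 3 and 41 ≡ 1 (mod 4), so (27/41) = +(41/27).
Reduce top mod 27: now compute (14/27).
Pull out 2: since 27 ≡ 3 (mod 8), (2/27) = -1.
Reciprocity: 7 ≡ 3 and 27 ≡ 3 (mod 4), so (7/27) = −(27/7).
Reduce top mod 7: now compute (6/7).
Pull out 2: since 7 ≡ 7 (mod 8), (2/7) = +1.
Reciprocity: 3 ≡ 3 and 7 ≡ 3 (mod 4), so (3/7) = −(7/3).
Reduce top mod 3: now compute (1/3).
Reached (1/3) = 1. Collecting the sign flips along the way, the symbol is -1.

-1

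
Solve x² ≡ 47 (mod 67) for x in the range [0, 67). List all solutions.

Since 67 ≡ 3 (mod 4), a square root of 47 is 47^((67+1)/4) = 47^17 mod 67.
Repeated squaring: 47^2≡65, 47^4≡4, 47^8≡16, 47^16≡55 (mod 67).
47^17 = 47^(16+1) ≡ 39 (mod 67).
Check: 39² = 1521 ≡ 47 (mod 67). The two roots are 28 and 39.

28, 39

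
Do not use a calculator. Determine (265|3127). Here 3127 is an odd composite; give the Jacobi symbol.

0

Reciprocity: 265 ≡ 1 and 3127 ≡ 3 (mod 4), so (265/3127) = +(3127/265).
Reduce top mod 265: now compute (212/265).
Pull out 2^2: since 265 ≡ 1 (mod 8), (2/265) = +1, so (2/265)^2 = +1.
Reciprocity: 53 ≡ 1 and 265 ≡ 1 (mod 4), so (53/265) = +(265/53).
Reduce top mod 53: now compute (0/53).
Top reduces to 0: gcd > 1, so the symbol is 0.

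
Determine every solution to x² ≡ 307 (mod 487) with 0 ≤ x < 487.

116, 371

Since 487 ≡ 3 (mod 4), a square root of 307 is 307^((487+1)/4) = 307^122 mod 487.
Repeated squaring: 307^2≡258, 307^4≡332, 307^8≡162, 307^16≡433, 307^32≡481, 307^64≡36 (mod 487).
307^122 = 307^(64+32+16+8+2) ≡ 116 (mod 487).
Check: 116² = 13456 ≡ 307 (mod 487). The two roots are 116 and 371.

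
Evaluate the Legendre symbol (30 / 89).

Pull out 2: since 89 ≡ 1 (mod 8), (2/89) = +1.
Reciprocity: 15 ≡ 3 and 89 ≡ 1 (mod 4), so (15/89) = +(89/15).
Reduce top mod 15: now compute (14/15).
Pull out 2: since 15 ≡ 7 (mod 8), (2/15) = +1.
Reciprocity: 7 ≡ 3 and 15 ≡ 3 (mod 4), so (7/15) = −(15/7).
Reduce top mod 7: now compute (1/7).
Reached (1/7) = 1. Collecting the sign flips along the way, the symbol is -1.

-1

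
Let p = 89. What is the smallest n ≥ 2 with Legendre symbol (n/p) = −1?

3

(2/89) = +1, so 2 is a residue.
(3/89) = −1, so 3 is the smallest positive non-residue mod 89.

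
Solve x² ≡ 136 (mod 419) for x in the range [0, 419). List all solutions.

107, 312

Since 419 ≡ 3 (mod 4), a square root of 136 is 136^((419+1)/4) = 136^105 mod 419.
Repeated squaring: 136^2≡60, 136^4≡248, 136^8≡330, 136^16≡379, 136^32≡343, 136^64≡329 (mod 419).
136^105 = 136^(64+32+8+1) ≡ 107 (mod 419).
Check: 107² = 11449 ≡ 136 (mod 419). The two roots are 107 and 312.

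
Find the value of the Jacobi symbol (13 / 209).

Reciprocity: 13 ≡ 1 and 209 ≡ 1 (mod 4), so (13/209) = +(209/13).
Reduce top mod 13: now compute (1/13).
Reached (1/13) = 1. Collecting the sign flips along the way, the symbol is +1.

1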